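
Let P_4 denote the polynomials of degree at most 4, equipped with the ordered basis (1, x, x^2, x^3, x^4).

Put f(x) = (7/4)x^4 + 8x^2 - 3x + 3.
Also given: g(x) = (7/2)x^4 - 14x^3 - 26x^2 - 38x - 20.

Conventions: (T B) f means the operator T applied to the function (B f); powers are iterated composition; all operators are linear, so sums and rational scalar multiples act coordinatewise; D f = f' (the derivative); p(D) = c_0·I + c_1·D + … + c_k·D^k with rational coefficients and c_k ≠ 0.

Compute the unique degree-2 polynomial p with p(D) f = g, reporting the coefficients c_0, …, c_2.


D^0 f = (7/4)x^4 + 8x^2 - 3x + 3
D^1 f = 7x^3 + 16x - 3
D^2 f = 21x^2 + 16
matching coefficients of g against c_0 f + c_1 Df + … from the top degree down determines the c_i
solution: c_0 = 2, c_1 = -2, c_2 = -2

p(D) = 2·I − 2·D − 2·D^2, i.e. c_0 = 2, c_1 = -2, c_2 = -2


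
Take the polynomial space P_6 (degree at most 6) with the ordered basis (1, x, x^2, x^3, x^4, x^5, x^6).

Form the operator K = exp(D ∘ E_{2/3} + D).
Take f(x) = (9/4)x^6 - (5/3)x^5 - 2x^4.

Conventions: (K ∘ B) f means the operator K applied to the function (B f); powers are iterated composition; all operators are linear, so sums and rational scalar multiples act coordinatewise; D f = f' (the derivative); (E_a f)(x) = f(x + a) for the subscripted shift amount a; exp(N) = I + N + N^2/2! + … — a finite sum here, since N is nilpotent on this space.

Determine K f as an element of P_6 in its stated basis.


order-1 term: 27x^5 + (85/3)x^4 + (196/9)x^3 + (16/9)x^2 - (584/81)x - 544/243
order-2 term: 135x^4 + (880/3)x^3 + (1076/3)x^2 + (608/3)x + 3128/81
order-3 term: 360x^3 + (2840/3)x^2 + (3328/3)x + 4304/9
order-4 term: 540x^2 + (3920/3)x + 8912/9
order-5 term: 432x + 2000/3
order-6 term: 144
the series for exp(D ∘ E_{2/3} + D) f terminates at order 6
exp(D ∘ E_{2/3} + D) f = (9/4)x^6 + (76/3)x^5 + (484/3)x^4 + (6076/9)x^3 + (16624/9)x^2 + (246520/81)x + 562664/243

the image equals g(x) = (9/4)x^6 + (76/3)x^5 + (484/3)x^4 + (6076/9)x^3 + (16624/9)x^2 + (246520/81)x + 562664/243


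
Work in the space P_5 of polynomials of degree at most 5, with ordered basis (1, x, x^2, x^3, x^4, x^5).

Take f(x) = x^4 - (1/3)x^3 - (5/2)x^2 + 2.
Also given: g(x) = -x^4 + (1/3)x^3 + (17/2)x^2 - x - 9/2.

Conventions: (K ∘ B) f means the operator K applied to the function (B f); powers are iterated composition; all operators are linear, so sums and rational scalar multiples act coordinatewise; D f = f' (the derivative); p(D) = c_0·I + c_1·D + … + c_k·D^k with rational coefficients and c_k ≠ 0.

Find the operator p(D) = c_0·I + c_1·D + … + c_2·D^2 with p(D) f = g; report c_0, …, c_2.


D^0 f = x^4 - (1/3)x^3 - (5/2)x^2 + 2
D^1 f = 4x^3 - x^2 - 5x
D^2 f = 12x^2 - 2x - 5
matching coefficients of g against c_0 f + c_1 Df + … from the top degree down determines the c_i
solution: c_0 = -1, c_1 = 0, c_2 = 1/2

c_0 = -1, c_1 = 0, c_2 = 1/2


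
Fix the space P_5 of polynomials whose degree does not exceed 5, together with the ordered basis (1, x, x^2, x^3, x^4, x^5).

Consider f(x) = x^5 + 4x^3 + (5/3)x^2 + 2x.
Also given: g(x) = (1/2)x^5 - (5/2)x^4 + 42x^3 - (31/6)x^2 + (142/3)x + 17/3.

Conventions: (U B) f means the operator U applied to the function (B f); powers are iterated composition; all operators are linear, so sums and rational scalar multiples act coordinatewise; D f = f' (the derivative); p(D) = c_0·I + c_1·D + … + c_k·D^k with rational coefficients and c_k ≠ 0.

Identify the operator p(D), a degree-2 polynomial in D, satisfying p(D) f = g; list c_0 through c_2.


D^0 f = x^5 + 4x^3 + (5/3)x^2 + 2x
D^1 f = 5x^4 + 12x^2 + (10/3)x + 2
D^2 f = 20x^3 + 24x + 10/3
matching coefficients of g against c_0 f + c_1 Df + … from the top degree down determines the c_i
solution: c_0 = 1/2, c_1 = -1/2, c_2 = 2

c_0 = 1/2, c_1 = -1/2, c_2 = 2


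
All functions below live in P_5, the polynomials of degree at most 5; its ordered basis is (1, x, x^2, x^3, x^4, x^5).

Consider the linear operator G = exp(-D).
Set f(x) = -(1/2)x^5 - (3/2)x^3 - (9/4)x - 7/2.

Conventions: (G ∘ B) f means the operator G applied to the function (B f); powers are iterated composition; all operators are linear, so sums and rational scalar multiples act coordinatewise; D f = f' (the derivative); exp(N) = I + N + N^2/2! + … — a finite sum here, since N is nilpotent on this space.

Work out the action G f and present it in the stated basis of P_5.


order-1 term: (5/2)x^4 + (9/2)x^2 + 9/4
order-2 term: -5x^3 - (9/2)x
order-3 term: 5x^2 + 3/2
order-4 term: -(5/2)x
order-5 term: 1/2
the series for exp(-D) f terminates at order 5
exp(-D) f = -(1/2)x^5 + (5/2)x^4 - (13/2)x^3 + (19/2)x^2 - (37/4)x + 3/4

the result is g(x) = -(1/2)x^5 + (5/2)x^4 - (13/2)x^3 + (19/2)x^2 - (37/4)x + 3/4


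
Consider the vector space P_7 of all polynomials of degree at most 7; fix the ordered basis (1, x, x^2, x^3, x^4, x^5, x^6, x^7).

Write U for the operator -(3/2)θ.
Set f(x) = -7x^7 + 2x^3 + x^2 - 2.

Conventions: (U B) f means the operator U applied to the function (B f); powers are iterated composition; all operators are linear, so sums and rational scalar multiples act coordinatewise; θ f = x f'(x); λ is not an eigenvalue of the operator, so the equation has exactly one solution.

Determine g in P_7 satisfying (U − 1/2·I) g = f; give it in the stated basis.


write g with unknown coordinates in the stated basis and equate coefficients in (U − 1/2·I) g = f
solving from the highest basis element down gives g = (7/11)x^7 - (2/5)x^3 - (2/7)x^2 + 4
check: U g = -(147/22)x^7 + (9/5)x^3 + (6/7)x^2
so U g − 1/2·g = -7x^7 + 2x^3 + x^2 - 2 = f ✓

g(x) = (7/11)x^7 - (2/5)x^3 - (2/7)x^2 + 4


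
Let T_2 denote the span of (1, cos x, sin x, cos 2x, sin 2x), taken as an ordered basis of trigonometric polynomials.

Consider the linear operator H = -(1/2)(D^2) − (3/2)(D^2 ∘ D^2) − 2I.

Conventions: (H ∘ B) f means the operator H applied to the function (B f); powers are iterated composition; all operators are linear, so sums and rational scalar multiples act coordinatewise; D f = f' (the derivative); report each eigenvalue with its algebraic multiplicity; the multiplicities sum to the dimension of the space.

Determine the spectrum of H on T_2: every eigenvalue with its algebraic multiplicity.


λ = -24 (multiplicity 2), λ = -3 (multiplicity 2), λ = -2 (multiplicity 1)

image of 1: -2
image of cos x: -3cos x
image of sin x: -3sin x
image of cos 2x: -24cos 2x
image of sin 2x: -24sin 2x
the matrix is diagonal; its diagonal is (-2, -3, -3, -24, -24)
for a triangular matrix the eigenvalues are the diagonal entries, with algebraic multiplicity their repetition count


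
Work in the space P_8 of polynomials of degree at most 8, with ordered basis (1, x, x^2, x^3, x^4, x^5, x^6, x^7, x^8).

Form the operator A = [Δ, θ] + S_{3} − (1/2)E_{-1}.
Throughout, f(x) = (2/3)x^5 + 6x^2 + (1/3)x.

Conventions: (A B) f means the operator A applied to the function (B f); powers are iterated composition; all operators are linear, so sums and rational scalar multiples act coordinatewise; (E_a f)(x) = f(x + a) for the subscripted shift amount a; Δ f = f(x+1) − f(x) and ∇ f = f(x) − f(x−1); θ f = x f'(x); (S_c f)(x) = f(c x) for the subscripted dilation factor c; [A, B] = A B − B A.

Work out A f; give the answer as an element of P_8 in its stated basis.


θ f = (10/3)x^5 + 12x^2 + (1/3)x
Δ θ f = (50/3)x^4 + (100/3)x^3 + (100/3)x^2 + (122/3)x + 47/3
Δ f = (10/3)x^4 + (20/3)x^3 + (20/3)x^2 + (46/3)x + 7
θ Δ f = (40/3)x^4 + 20x^3 + (40/3)x^2 + (46/3)x
[Δ, θ] f = (10/3)x^4 + (40/3)x^3 + 20x^2 + (76/3)x + 47/3
S_{3} f = 162x^5 + 54x^2 + x
E_{-1} f = (2/3)x^5 - (10/3)x^4 + (20/3)x^3 - (2/3)x^2 - (25/3)x + 5
(-(1/2)E_{-1}) f = -(1/3)x^5 + (5/3)x^4 - (10/3)x^3 + (1/3)x^2 + (25/6)x - 5/2
([Δ, θ] + S_{3} − (1/2)E_{-1}) f = (485/3)x^5 + 5x^4 + 10x^3 + (223/3)x^2 + (61/2)x + 79/6

g(x) = (485/3)x^5 + 5x^4 + 10x^3 + (223/3)x^2 + (61/2)x + 79/6


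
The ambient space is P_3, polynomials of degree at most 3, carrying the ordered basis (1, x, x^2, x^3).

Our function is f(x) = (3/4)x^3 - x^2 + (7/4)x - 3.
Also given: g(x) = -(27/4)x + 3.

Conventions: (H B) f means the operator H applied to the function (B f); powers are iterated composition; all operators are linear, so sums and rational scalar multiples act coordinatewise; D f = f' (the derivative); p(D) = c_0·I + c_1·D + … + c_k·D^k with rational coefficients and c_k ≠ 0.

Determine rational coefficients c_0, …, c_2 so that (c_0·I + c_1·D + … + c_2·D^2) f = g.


D^0 f = (3/4)x^3 - x^2 + (7/4)x - 3
D^1 f = (9/4)x^2 - 2x + 7/4
D^2 f = (9/2)x - 2
matching coefficients of g against c_0 f + c_1 Df + … from the top degree down determines the c_i
solution: c_0 = 0, c_1 = 0, c_2 = -3/2

c_0 = 0, c_1 = 0, c_2 = -3/2


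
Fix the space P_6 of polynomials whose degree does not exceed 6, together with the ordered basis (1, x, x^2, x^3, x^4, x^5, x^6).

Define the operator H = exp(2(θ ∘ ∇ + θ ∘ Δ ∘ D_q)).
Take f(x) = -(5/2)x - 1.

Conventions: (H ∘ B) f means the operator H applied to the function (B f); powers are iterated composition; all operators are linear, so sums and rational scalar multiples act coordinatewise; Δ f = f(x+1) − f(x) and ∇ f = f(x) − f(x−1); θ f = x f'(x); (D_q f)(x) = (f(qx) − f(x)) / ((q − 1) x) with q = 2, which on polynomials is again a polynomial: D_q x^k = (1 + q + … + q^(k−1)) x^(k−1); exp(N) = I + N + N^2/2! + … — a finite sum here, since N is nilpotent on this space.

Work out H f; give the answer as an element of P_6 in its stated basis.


the result is g(x) = -(5/2)x - 1

the series for exp(2(θ ∘ ∇ + θ ∘ Δ ∘ D_q)) f terminates at order 0
exp(2(θ ∘ ∇ + θ ∘ Δ ∘ D_q)) f = -(5/2)x - 1


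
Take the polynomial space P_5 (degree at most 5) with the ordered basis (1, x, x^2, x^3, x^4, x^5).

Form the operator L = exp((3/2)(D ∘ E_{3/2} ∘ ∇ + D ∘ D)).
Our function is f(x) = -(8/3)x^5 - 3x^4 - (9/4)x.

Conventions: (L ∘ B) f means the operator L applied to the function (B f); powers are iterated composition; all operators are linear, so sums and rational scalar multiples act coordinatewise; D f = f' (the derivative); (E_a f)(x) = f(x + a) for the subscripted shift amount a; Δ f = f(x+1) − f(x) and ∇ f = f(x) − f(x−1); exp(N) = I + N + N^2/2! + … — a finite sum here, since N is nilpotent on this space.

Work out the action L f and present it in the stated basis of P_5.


order-1 term: -160x^3 - 348x^2 - 368x - 317/2
order-2 term: -1440x - 1764
the series for exp((3/2)(D ∘ E_{3/2} ∘ ∇ + D ∘ D)) f terminates at order 2
exp((3/2)(D ∘ E_{3/2} ∘ ∇ + D ∘ D)) f = -(8/3)x^5 - 3x^4 - 160x^3 - 348x^2 - (7241/4)x - 3845/2

g(x) = -(8/3)x^5 - 3x^4 - 160x^3 - 348x^2 - (7241/4)x - 3845/2


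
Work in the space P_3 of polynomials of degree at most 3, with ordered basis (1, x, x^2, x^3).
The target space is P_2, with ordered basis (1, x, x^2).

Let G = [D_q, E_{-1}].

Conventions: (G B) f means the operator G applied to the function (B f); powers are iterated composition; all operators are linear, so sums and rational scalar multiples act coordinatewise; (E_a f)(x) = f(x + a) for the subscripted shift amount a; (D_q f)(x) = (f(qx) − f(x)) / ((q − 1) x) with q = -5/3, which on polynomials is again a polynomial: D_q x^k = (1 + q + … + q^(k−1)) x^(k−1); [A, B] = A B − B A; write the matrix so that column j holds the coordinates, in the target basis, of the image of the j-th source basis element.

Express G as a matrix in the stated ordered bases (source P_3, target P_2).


the matrix is [[0, 0, -8/3, 8/9]; [0, 0, 0, 56/9]; [0, 0, 0, 0]] (rows listed top to bottom)

image of 1: 0
image of x: 0
image of x^2: -8/3
image of x^3: (56/9)x + 8/9
each image's coordinates form column j of the matrix


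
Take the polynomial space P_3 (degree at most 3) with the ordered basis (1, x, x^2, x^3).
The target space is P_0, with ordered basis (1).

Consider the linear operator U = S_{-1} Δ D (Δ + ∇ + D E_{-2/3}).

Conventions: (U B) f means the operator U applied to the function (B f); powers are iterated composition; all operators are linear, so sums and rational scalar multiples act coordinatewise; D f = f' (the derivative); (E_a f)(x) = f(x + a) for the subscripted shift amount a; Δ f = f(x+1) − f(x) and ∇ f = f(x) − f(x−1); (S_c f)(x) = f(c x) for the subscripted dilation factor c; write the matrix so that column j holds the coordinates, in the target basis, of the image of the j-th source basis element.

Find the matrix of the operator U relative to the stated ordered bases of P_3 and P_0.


the matrix is [[0, 0, 0, 18]] (rows listed top to bottom)

image of 1: 0
image of x: 0
image of x^2: 0
image of x^3: 18
each image's coordinates form column j of the matrix


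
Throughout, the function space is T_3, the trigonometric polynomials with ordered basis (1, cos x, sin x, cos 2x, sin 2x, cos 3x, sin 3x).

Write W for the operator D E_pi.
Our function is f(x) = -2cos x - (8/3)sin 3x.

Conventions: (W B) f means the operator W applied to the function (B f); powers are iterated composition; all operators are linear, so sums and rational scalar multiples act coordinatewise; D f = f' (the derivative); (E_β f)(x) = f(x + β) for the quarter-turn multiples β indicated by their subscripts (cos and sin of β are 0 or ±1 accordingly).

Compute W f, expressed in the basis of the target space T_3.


the result is g(x) = -2sin x + 8cos 3x

E_pi f = 2cos x + (8/3)sin 3x
D E_pi f = -2sin x + 8cos 3x


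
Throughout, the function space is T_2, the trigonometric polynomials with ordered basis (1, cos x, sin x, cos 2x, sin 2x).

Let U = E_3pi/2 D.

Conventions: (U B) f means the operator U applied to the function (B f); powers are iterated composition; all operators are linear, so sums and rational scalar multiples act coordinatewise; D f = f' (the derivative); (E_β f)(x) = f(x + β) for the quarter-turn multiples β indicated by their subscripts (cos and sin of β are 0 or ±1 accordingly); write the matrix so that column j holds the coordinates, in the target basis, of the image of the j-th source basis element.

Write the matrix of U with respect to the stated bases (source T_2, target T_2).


image of 1: 0
image of cos x: cos x
image of sin x: sin x
image of cos 2x: 2sin 2x
image of sin 2x: -2cos 2x
each image's coordinates form column j of the matrix

the matrix is [[0, 0, 0, 0, 0]; [0, 1, 0, 0, 0]; [0, 0, 1, 0, 0]; [0, 0, 0, 0, -2]; [0, 0, 0, 2, 0]] (rows listed top to bottom)


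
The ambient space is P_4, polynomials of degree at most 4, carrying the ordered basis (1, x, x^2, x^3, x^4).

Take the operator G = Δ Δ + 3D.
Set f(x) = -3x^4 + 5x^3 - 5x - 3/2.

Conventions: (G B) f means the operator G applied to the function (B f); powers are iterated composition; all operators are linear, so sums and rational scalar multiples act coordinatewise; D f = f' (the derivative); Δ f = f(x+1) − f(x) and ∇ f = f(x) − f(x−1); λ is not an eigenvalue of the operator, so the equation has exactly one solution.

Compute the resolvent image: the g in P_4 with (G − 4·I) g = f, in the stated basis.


the image equals g(x) = (3/4)x^4 + x^3 + (9/2)x^2 + 14x + 69/4

write g with unknown coordinates in the stated basis and equate coefficients in (G − 4·I) g = f
solving from the highest basis element down gives g = (3/4)x^4 + x^3 + (9/2)x^2 + 14x + 69/4
check: G g = 9x^3 + 18x^2 + 51x + 135/2
so G g − 4·g = -3x^4 + 5x^3 - 5x - 3/2 = f ✓


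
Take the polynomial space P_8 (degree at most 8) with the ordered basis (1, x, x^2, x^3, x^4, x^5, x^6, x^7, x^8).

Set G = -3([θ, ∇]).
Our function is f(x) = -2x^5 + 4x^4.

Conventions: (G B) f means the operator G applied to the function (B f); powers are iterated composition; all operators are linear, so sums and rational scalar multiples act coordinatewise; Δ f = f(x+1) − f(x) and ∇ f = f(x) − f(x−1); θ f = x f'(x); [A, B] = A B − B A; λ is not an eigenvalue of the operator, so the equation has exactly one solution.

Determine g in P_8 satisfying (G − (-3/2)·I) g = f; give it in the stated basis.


write g with unknown coordinates in the stated basis and equate coefficients in (G − (-3/2)·I) g = f
solving from the highest basis element down gives g = -(4/3)x^5 + 16x^4 - (544/3)x^3 + 1552x^2 - (26464/3)x + 25080
check: G g = -20x^4 + 272x^3 - 2328x^2 + 13232x - 37620
so G g − (-3/2)·g = -2x^5 + 4x^4 = f ✓

the image equals g(x) = -(4/3)x^5 + 16x^4 - (544/3)x^3 + 1552x^2 - (26464/3)x + 25080


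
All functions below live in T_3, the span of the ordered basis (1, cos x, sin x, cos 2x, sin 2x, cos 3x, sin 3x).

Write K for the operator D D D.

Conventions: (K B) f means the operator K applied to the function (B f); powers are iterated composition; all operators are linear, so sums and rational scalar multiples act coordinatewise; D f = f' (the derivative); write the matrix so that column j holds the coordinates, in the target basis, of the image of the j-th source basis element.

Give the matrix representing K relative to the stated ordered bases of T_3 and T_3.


image of 1: 0
image of cos x: sin x
image of sin x: -cos x
image of cos 2x: 8sin 2x
image of sin 2x: -8cos 2x
image of cos 3x: 27sin 3x
image of sin 3x: -27cos 3x
each image's coordinates form column j of the matrix

the matrix is [[0, 0, 0, 0, 0, 0, 0]; [0, 0, -1, 0, 0, 0, 0]; [0, 1, 0, 0, 0, 0, 0]; [0, 0, 0, 0, -8, 0, 0]; [0, 0, 0, 8, 0, 0, 0]; [0, 0, 0, 0, 0, 0, -27]; [0, 0, 0, 0, 0, 27, 0]] (rows listed top to bottom)


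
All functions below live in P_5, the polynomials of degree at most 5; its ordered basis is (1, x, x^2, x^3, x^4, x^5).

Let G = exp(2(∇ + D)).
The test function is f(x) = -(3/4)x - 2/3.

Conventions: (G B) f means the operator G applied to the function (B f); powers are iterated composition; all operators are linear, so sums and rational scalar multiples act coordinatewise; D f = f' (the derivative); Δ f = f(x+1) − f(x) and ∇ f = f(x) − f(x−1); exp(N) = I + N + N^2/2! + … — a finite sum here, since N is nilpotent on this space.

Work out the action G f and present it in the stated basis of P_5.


the result is g(x) = -(3/4)x - 11/3

order-1 term: -3
the series for exp(2(∇ + D)) f terminates at order 1
exp(2(∇ + D)) f = -(3/4)x - 11/3


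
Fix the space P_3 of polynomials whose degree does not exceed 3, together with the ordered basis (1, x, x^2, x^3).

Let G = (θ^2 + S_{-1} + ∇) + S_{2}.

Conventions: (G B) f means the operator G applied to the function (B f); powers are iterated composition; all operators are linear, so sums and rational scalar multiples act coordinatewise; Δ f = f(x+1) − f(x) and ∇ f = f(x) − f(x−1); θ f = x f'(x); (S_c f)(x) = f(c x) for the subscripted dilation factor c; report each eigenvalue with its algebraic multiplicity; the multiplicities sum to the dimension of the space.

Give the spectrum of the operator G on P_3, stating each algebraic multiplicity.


image of 1: 2
image of x: 2x + 1
image of x^2: 9x^2 + 2x - 1
image of x^3: 16x^3 + 3x^2 - 3x + 1
the matrix is upper triangular; its diagonal is (2, 2, 9, 16)
for a triangular matrix the eigenvalues are the diagonal entries, with algebraic multiplicity their repetition count

λ = 2 (multiplicity 2), λ = 9 (multiplicity 1), λ = 16 (multiplicity 1)


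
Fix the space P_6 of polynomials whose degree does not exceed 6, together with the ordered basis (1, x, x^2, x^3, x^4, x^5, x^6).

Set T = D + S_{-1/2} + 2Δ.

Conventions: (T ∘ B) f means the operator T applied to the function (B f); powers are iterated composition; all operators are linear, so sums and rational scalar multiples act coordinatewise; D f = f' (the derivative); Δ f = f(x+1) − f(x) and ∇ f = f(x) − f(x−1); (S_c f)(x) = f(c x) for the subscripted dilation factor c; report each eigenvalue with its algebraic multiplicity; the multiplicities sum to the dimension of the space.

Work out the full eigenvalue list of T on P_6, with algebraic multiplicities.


λ = -1/2 (multiplicity 1), λ = -1/8 (multiplicity 1), λ = -1/32 (multiplicity 1), λ = 1/64 (multiplicity 1), λ = 1/16 (multiplicity 1), λ = 1/4 (multiplicity 1), λ = 1 (multiplicity 1)

image of 1: 1
image of x: -(1/2)x + 3
image of x^2: (1/4)x^2 + 6x + 2
image of x^3: -(1/8)x^3 + 9x^2 + 6x + 2
image of x^4: (1/16)x^4 + 12x^3 + 12x^2 + 8x + 2
image of x^5: -(1/32)x^5 + 15x^4 + 20x^3 + 20x^2 + 10x + 2
image of x^6: (1/64)x^6 + 18x^5 + 30x^4 + 40x^3 + 30x^2 + 12x + 2
the matrix is upper triangular; its diagonal is (1, -1/2, 1/4, -1/8, 1/16, -1/32, 1/64)
for a triangular matrix the eigenvalues are the diagonal entries, with algebraic multiplicity their repetition count


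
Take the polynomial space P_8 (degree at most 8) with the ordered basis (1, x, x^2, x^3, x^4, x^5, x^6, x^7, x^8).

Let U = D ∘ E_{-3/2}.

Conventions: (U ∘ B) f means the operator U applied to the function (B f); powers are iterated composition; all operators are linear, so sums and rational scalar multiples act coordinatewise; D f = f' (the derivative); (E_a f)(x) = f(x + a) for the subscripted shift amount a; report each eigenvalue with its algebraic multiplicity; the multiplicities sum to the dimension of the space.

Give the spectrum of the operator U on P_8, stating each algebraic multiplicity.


λ = 0 (multiplicity 9)

image of 1: 0
image of x: 1
image of x^2: 2x - 3
image of x^3: 3x^2 - 9x + 27/4
image of x^4: 4x^3 - 18x^2 + 27x - 27/2
image of x^5: 5x^4 - 30x^3 + (135/2)x^2 - (135/2)x + 405/16
image of x^6: 6x^5 - 45x^4 + 135x^3 - (405/2)x^2 + (1215/8)x - 729/16
image of x^7: 7x^6 - 63x^5 + (945/4)x^4 - (945/2)x^3 + (8505/16)x^2 - (5103/16)x + 5103/64
image of x^8: 8x^7 - 84x^6 + 378x^5 - 945x^4 + (2835/2)x^3 - (5103/4)x^2 + (5103/8)x - 2187/16
the matrix is upper triangular; its diagonal is (0, 0, 0, 0, 0, 0, 0, 0, 0)
for a triangular matrix the eigenvalues are the diagonal entries, with algebraic multiplicity their repetition count


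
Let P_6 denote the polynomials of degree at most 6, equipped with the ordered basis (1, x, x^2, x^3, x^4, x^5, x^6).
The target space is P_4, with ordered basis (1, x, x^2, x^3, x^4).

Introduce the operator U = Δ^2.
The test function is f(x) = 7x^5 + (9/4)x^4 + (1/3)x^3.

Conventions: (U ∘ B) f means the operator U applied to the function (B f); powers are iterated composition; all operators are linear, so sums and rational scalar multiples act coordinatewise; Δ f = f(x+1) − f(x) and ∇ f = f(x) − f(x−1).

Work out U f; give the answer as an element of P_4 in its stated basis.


Δ f = 35x^4 + 79x^3 + (169/2)x^2 + 45x + 115/12
Δ Δ f = 140x^3 + 447x^2 + 546x + 487/2

the result is g(x) = 140x^3 + 447x^2 + 546x + 487/2


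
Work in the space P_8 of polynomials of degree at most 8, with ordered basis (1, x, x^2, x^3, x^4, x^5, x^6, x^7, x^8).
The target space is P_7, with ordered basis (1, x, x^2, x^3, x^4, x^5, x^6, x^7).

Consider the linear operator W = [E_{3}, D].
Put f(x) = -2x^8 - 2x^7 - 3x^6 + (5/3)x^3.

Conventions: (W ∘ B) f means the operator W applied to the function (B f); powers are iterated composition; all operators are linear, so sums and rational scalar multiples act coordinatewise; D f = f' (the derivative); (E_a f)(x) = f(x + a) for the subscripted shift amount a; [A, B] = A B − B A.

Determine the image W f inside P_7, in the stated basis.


D f = -16x^7 - 14x^6 - 18x^5 + 5x^2
E_{3} D f = -16x^7 - 350x^6 - 3294x^5 - 17280x^4 - 54540x^3 - 103513x^2 - 109320x - 49527
E_{3} f = -2x^8 - 50x^7 - 549x^6 - 3456x^5 - 13635x^4 - (103513/3)x^3 - 54660x^2 - 49527x - 19638
D E_{3} f = -16x^7 - 350x^6 - 3294x^5 - 17280x^4 - 54540x^3 - 103513x^2 - 109320x - 49527
[E_{3}, D] f = 0

g(x) = 0


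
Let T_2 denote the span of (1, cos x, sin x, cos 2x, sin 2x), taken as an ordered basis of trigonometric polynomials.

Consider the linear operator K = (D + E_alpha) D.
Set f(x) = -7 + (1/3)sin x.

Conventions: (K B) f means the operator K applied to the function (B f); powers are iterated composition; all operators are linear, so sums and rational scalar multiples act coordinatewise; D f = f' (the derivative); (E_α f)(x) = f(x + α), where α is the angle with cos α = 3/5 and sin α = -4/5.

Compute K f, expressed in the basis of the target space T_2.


D f = (1/3)cos x
D D f = -(1/3)sin x
E_alpha D f = (1/5)cos x + (4/15)sin x
(D + E_alpha) D f = (1/5)cos x - (1/15)sin x

the image equals g(x) = (1/5)cos x - (1/15)sin x


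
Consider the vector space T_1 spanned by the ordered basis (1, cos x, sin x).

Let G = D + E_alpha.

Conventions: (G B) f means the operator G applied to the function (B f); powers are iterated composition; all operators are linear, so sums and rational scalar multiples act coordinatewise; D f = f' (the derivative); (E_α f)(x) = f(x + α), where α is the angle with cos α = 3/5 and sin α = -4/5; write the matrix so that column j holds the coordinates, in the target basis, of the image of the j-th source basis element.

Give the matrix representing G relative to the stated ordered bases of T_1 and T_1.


the matrix is [[1, 0, 0]; [0, 3/5, 1/5]; [0, -1/5, 3/5]] (rows listed top to bottom)

image of 1: 1
image of cos x: (3/5)cos x - (1/5)sin x
image of sin x: (1/5)cos x + (3/5)sin x
each image's coordinates form column j of the matrix


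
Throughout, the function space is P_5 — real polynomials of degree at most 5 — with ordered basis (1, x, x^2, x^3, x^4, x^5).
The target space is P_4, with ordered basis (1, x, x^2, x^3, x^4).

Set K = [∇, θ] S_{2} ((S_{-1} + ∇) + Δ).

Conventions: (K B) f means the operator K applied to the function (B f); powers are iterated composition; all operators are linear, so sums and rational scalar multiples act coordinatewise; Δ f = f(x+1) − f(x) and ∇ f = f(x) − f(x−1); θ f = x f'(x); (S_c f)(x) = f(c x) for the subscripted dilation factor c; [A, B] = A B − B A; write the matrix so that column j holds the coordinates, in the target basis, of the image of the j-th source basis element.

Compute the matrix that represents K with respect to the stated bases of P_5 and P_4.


the matrix is [[0, -2, 0, -72, 144, -960]; [0, 0, 8, 96, -192, 2720]; [0, 0, 0, -24, 0, -2880]; [0, 0, 0, 0, 64, 1280]; [0, 0, 0, 0, 0, -160]] (rows listed top to bottom)

image of 1: 0
image of x: -2
image of x^2: 8x
image of x^3: -24x^2 + 96x - 72
image of x^4: 64x^3 - 192x + 144
image of x^5: -160x^4 + 1280x^3 - 2880x^2 + 2720x - 960
each image's coordinates form column j of the matrix


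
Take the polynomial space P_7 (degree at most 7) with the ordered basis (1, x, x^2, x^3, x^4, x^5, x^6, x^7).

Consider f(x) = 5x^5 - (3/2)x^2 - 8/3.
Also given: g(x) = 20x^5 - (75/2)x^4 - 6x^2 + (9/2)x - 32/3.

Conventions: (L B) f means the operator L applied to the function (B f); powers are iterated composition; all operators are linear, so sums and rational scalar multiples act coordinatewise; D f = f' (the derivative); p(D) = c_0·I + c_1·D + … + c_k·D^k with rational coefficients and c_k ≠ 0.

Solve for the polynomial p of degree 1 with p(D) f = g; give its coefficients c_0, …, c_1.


D^0 f = 5x^5 - (3/2)x^2 - 8/3
D^1 f = 25x^4 - 3x
matching coefficients of g against c_0 f + c_1 Df + … from the top degree down determines the c_i
solution: c_0 = 4, c_1 = -3/2

c_0 = 4, c_1 = -3/2


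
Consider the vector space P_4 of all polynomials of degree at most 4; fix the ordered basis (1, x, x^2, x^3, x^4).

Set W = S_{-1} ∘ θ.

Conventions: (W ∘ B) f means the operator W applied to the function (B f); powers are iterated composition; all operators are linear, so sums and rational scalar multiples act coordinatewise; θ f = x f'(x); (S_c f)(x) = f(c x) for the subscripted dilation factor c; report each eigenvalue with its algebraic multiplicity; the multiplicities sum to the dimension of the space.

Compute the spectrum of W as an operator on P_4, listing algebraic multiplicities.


λ = -3 (multiplicity 1), λ = -1 (multiplicity 1), λ = 0 (multiplicity 1), λ = 2 (multiplicity 1), λ = 4 (multiplicity 1)

image of 1: 0
image of x: -x
image of x^2: 2x^2
image of x^3: -3x^3
image of x^4: 4x^4
the matrix is upper triangular; its diagonal is (0, -1, 2, -3, 4)
for a triangular matrix the eigenvalues are the diagonal entries, with algebraic multiplicity their repetition count


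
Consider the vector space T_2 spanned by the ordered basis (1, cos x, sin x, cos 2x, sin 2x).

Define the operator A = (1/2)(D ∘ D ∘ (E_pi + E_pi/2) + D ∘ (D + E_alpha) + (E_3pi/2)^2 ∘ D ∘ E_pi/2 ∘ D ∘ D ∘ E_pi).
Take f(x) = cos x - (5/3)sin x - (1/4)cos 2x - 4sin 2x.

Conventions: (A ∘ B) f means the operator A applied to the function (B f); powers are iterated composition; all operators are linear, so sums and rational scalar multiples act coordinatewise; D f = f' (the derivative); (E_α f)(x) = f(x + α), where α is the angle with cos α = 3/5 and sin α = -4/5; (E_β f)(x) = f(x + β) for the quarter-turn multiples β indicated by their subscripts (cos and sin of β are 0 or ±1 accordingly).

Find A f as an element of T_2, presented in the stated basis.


E_pi f = -cos x + (5/3)sin x - (1/4)cos 2x - 4sin 2x
E_pi/2 f = -(5/3)cos x - sin x + (1/4)cos 2x + 4sin 2x
(E_pi + E_pi/2) f = -(8/3)cos x + (2/3)sin x
D (E_pi + E_pi/2) f = (2/3)cos x + (8/3)sin x
D D (E_pi + E_pi/2) f = (8/3)cos x - (2/3)sin x
D f = -(5/3)cos x - sin x - 8cos 2x + (1/2)sin 2x
E_alpha f = (29/15)cos x - (1/5)sin x + (391/100)cos 2x + (22/25)sin 2x
(D + E_alpha) f = (4/15)cos x - (6/5)sin x - (409/100)cos 2x + (69/50)sin 2x
D (D + E_alpha) f = -(6/5)cos x - (4/15)sin x + (69/25)cos 2x + (409/50)sin 2x
E_pi f = -cos x + (5/3)sin x - (1/4)cos 2x - 4sin 2x
D E_pi f = (5/3)cos x + sin x - 8cos 2x + (1/2)sin 2x
D D E_pi f = cos x - (5/3)sin x + cos 2x + 16sin 2x
E_pi/2 (D ∘ D ∘ E_pi) f = -(5/3)cos x - sin x - cos 2x - 16sin 2x
D E_pi/2 (D ∘ D ∘ E_pi) f = -cos x + (5/3)sin x - 32cos 2x + 2sin 2x
E_3pi/2 (D ∘ E_pi/2) (D ∘ D ∘ E_pi) f = -(5/3)cos x - sin x + 32cos 2x - 2sin 2x
E_3pi/2 E_3pi/2 (D ∘ E_pi/2) (D ∘ D ∘ E_pi) f = cos x - (5/3)sin x - 32cos 2x + 2sin 2x
(D ∘ D ∘ (E_pi + E_pi/2) + D ∘ (D + E_alpha) + (E_3pi/2)^2 ∘ D ∘ E_pi/2 ∘ D ∘ D ∘ E_pi) f = (37/15)cos x - (13/5)sin x - (731/25)cos 2x + (509/50)sin 2x
((1/2)(D ∘ D ∘ (E_pi + E_pi/2) + D ∘ (D + E_alpha) + (E_3pi/2)^2 ∘ D ∘ E_pi/2 ∘ D ∘ D ∘ E_pi)) f = (37/30)cos x - (13/10)sin x - (731/50)cos 2x + (509/100)sin 2x

the image equals g(x) = (37/30)cos x - (13/10)sin x - (731/50)cos 2x + (509/100)sin 2x


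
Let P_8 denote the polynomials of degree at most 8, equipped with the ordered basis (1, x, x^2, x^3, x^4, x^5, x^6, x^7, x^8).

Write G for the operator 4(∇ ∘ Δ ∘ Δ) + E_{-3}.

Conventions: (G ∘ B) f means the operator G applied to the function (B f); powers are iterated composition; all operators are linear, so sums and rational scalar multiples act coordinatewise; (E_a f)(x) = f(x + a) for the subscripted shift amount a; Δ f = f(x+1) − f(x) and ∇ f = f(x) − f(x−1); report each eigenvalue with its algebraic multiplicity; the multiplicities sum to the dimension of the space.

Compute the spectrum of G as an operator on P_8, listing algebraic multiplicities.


image of 1: 1
image of x: x - 3
image of x^2: x^2 - 6x + 9
image of x^3: x^3 - 9x^2 + 27x - 3
image of x^4: x^4 - 12x^3 + 54x^2 - 12x + 129
image of x^5: x^5 - 15x^4 + 90x^3 - 30x^2 + 645x - 123
image of x^6: x^6 - 18x^5 + 135x^4 - 60x^3 + 1935x^2 - 738x + 969
image of x^7: x^7 - 21x^6 + 189x^5 - 105x^4 + 4515x^3 - 2583x^2 + 6783x - 1683
image of x^8: x^8 - 24x^7 + 252x^6 - 168x^5 + 9030x^4 - 6888x^3 + 27132x^2 - 13464x + 7569
the matrix is upper triangular; its diagonal is (1, 1, 1, 1, 1, 1, 1, 1, 1)
for a triangular matrix the eigenvalues are the diagonal entries, with algebraic multiplicity their repetition count

λ = 1 (multiplicity 9)


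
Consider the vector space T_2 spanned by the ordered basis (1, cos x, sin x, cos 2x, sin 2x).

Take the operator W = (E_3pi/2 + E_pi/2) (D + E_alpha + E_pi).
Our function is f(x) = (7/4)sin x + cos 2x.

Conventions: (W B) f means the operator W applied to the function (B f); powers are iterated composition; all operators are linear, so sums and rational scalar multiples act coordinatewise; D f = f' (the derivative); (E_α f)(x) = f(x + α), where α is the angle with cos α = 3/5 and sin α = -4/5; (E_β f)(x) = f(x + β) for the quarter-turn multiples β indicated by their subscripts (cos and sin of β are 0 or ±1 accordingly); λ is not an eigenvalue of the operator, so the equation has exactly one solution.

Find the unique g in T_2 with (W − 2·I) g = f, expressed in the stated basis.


write g with unknown coordinates in the stated basis and equate coefficients in (W − 2·I) g = f
solving from the highest basis element down gives g = -(7/8)sin x - (43/202)cos 2x - (13/101)sin 2x
check: W g = (58/101)cos 2x - (26/101)sin 2x
so W g − 2·g = (7/4)sin x + cos 2x = f ✓

the result is g(x) = -(7/8)sin x - (43/202)cos 2x - (13/101)sin 2x


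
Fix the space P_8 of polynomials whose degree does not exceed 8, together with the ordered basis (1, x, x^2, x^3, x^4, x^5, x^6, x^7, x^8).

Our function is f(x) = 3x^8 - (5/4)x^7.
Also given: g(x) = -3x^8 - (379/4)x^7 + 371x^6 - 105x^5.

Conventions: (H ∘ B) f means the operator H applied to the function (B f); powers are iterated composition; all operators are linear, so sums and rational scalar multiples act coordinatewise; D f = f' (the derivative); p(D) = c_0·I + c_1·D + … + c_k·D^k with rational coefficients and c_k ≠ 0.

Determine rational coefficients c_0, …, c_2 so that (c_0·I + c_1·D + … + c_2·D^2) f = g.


D^0 f = 3x^8 - (5/4)x^7
D^1 f = 24x^7 - (35/4)x^6
D^2 f = 168x^6 - (105/2)x^5
matching coefficients of g against c_0 f + c_1 Df + … from the top degree down determines the c_i
solution: c_0 = -1, c_1 = -4, c_2 = 2

p(D) = -I − 4·D + 2·D^2, i.e. c_0 = -1, c_1 = -4, c_2 = 2


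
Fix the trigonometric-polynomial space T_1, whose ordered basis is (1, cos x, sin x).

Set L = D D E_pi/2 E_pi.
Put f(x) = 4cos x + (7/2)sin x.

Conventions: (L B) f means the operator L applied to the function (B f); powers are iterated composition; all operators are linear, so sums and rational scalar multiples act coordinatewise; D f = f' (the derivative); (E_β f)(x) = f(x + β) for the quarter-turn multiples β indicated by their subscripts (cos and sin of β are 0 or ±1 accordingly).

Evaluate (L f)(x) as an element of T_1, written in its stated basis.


g(x) = (7/2)cos x - 4sin x

E_pi f = -4cos x - (7/2)sin x
E_pi/2 E_pi f = -(7/2)cos x + 4sin x
D (E_pi/2 E_pi) f = 4cos x + (7/2)sin x
D D (E_pi/2 E_pi) f = (7/2)cos x - 4sin x


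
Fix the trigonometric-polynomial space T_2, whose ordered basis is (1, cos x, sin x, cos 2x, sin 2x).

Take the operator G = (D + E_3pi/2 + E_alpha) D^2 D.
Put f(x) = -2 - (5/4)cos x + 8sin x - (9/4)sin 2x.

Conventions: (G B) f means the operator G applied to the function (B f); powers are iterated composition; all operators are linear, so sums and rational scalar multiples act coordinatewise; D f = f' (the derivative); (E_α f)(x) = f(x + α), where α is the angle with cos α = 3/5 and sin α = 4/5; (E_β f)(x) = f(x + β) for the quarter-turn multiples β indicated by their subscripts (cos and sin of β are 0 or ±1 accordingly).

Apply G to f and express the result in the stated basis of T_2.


D f = 8cos x + (5/4)sin x - (9/2)cos 2x
D D f = (5/4)cos x - 8sin x + 9sin 2x
D D D f = -8cos x - (5/4)sin x + 18cos 2x
D D^2 D f = -(5/4)cos x + 8sin x - 36sin 2x
E_3pi/2 D^2 D f = (5/4)cos x - 8sin x - 18cos 2x
E_alpha D^2 D f = -(29/5)cos x + (113/20)sin x - (126/25)cos 2x - (432/25)sin 2x
(D + E_3pi/2 + E_alpha) D^2 D f = -(29/5)cos x + (113/20)sin x - (576/25)cos 2x - (1332/25)sin 2x

g(x) = -(29/5)cos x + (113/20)sin x - (576/25)cos 2x - (1332/25)sin 2x


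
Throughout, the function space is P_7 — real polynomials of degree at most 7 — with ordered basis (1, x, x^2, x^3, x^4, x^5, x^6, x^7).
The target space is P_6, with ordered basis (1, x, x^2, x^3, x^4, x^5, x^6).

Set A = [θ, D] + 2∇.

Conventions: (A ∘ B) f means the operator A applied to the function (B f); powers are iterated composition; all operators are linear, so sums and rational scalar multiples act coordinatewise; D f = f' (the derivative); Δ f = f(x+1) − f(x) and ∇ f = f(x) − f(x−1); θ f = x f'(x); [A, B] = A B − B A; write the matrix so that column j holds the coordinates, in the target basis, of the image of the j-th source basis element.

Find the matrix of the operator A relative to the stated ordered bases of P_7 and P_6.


image of 1: 0
image of x: 1
image of x^2: 2x - 2
image of x^3: 3x^2 - 6x + 2
image of x^4: 4x^3 - 12x^2 + 8x - 2
image of x^5: 5x^4 - 20x^3 + 20x^2 - 10x + 2
image of x^6: 6x^5 - 30x^4 + 40x^3 - 30x^2 + 12x - 2
image of x^7: 7x^6 - 42x^5 + 70x^4 - 70x^3 + 42x^2 - 14x + 2
each image's coordinates form column j of the matrix

the matrix is [[0, 1, -2, 2, -2, 2, -2, 2]; [0, 0, 2, -6, 8, -10, 12, -14]; [0, 0, 0, 3, -12, 20, -30, 42]; [0, 0, 0, 0, 4, -20, 40, -70]; [0, 0, 0, 0, 0, 5, -30, 70]; [0, 0, 0, 0, 0, 0, 6, -42]; [0, 0, 0, 0, 0, 0, 0, 7]] (rows listed top to bottom)


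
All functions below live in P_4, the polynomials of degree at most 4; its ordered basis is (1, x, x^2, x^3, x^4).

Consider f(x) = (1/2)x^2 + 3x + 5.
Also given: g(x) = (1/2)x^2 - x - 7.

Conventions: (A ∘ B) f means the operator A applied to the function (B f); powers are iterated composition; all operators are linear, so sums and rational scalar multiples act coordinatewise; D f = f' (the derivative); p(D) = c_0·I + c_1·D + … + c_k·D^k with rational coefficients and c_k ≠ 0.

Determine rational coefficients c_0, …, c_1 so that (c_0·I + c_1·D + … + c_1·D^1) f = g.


p(D) = I − 4·D, i.e. c_0 = 1, c_1 = -4

D^0 f = (1/2)x^2 + 3x + 5
D^1 f = x + 3
matching coefficients of g against c_0 f + c_1 Df + … from the top degree down determines the c_i
solution: c_0 = 1, c_1 = -4


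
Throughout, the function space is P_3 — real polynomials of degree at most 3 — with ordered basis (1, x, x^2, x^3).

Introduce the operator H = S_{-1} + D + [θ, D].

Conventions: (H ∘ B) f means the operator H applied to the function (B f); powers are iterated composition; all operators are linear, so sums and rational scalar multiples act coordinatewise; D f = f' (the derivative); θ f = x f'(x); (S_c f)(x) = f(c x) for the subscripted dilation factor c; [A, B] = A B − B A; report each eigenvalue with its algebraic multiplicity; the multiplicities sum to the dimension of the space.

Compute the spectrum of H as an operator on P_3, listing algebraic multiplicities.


image of 1: 1
image of x: -x
image of x^2: x^2
image of x^3: -x^3
the matrix is upper triangular; its diagonal is (1, -1, 1, -1)
for a triangular matrix the eigenvalues are the diagonal entries, with algebraic multiplicity their repetition count

λ = -1 (multiplicity 2), λ = 1 (multiplicity 2)


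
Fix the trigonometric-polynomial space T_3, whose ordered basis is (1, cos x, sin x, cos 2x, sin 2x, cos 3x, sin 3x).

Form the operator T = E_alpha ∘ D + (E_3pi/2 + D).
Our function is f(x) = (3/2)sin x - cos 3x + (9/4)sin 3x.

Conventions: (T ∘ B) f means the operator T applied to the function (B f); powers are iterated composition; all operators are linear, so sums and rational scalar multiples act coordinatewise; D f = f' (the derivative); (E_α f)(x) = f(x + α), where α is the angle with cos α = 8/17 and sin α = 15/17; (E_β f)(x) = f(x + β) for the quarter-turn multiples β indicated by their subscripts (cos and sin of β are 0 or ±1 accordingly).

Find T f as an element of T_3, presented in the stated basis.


D f = (3/2)cos x + (27/4)cos 3x + 3sin 3x
E_alpha D f = (12/17)cos x - (45/34)sin x - (34479/4913)cos 3x - (45291/19652)sin 3x
E_3pi/2 f = -(3/2)cos x + (9/4)cos 3x + sin 3x
D f = (3/2)cos x + (27/4)cos 3x + 3sin 3x
(E_3pi/2 + D) f = 9cos 3x + 4sin 3x
(E_alpha ∘ D + (E_3pi/2 + D)) f = (12/17)cos x - (45/34)sin x + (9738/4913)cos 3x + (33317/19652)sin 3x

the result is g(x) = (12/17)cos x - (45/34)sin x + (9738/4913)cos 3x + (33317/19652)sin 3x


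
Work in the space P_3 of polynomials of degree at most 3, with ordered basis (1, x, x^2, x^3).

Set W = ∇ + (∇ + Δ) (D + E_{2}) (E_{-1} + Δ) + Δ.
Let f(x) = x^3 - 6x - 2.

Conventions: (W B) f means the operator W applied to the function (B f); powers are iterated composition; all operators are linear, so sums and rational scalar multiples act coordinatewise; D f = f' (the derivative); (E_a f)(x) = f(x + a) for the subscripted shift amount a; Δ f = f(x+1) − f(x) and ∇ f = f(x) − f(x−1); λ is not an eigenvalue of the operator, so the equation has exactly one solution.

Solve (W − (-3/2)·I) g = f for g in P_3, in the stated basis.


the result is g(x) = (2/3)x^3 - (16/3)x^2 + (76/9)x + 28/27

write g with unknown coordinates in the stated basis and equate coefficients in (W − (-3/2)·I) g = f
solving from the highest basis element down gives g = (2/3)x^3 - (16/3)x^2 + (76/9)x + 28/27
check: W g = 8x^2 - (56/3)x - 32/9
so W g − (-3/2)·g = x^3 - 6x - 2 = f ✓
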